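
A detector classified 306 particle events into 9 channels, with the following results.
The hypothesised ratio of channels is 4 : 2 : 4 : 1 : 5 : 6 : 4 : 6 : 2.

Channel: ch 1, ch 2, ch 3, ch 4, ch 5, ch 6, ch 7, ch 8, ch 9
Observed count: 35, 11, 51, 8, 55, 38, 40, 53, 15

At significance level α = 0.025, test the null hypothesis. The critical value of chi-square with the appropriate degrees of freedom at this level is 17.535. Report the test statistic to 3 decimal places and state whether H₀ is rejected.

Ratio total = 34. Expected counts: 306×4/34 = 36, 306×2/34 = 18, 306×4/34 = 36, 306×1/34 = 9, 306×5/34 = 45, 306×6/34 = 54, 306×4/34 = 36, 306×6/34 = 54, 306×2/34 = 18.
χ² = (35−36)²/36 + (11−18)²/18 + (51−36)²/36 + (8−9)²/9 + (55−45)²/45 + (38−54)²/54 + (40−36)²/36 + (53−54)²/54 + (15−18)²/18
   = 0.0278 + 2.7222 + 6.2500 + 0.1111 + 2.2222 + 4.7407 + 0.4444 + 0.0185 + 0.5000
Sum = 17.037
df = 8. Since 17.037 < 17.535, we do not reject H₀.

17.037; do not reject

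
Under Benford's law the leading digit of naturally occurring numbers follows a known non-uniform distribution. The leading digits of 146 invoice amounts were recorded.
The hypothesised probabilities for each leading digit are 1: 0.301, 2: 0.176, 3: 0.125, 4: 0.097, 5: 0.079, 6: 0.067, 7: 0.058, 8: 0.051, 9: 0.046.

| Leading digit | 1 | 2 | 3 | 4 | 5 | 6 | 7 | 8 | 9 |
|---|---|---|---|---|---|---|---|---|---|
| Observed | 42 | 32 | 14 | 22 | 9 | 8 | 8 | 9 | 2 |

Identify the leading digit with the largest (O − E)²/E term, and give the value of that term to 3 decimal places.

4, 4.338

Expected counts E_i = n·p_i: 146×0.301 = 43.946, 146×0.176 = 25.696, 146×0.125 = 18.25, 146×0.097 = 14.162, 146×0.079 = 11.534, 146×0.067 = 9.782, 146×0.058 = 8.468, 146×0.051 = 7.446, 146×0.046 = 6.716.
1: (42 − 43.946)²/43.946 = 3.786916/43.946 = 0.0862
2: (32 − 25.696)²/25.696 = 39.740416/25.696 = 1.5466
3: (14 − 18.25)²/18.25 = 18.0625/18.25 = 0.9897
4: (22 − 14.162)²/14.162 = 61.434244/14.162 = 4.3380
5: (9 − 11.534)²/11.534 = 6.421156/11.534 = 0.5567
6: (8 − 9.782)²/9.782 = 3.175524/9.782 = 0.3246
7: (8 − 8.468)²/8.468 = 0.219024/8.468 = 0.0259
8: (9 − 7.446)²/7.446 = 2.414916/7.446 = 0.3243
9: (2 − 6.716)²/6.716 = 22.240656/6.716 = 3.3116
The largest term is for 4: 4.338.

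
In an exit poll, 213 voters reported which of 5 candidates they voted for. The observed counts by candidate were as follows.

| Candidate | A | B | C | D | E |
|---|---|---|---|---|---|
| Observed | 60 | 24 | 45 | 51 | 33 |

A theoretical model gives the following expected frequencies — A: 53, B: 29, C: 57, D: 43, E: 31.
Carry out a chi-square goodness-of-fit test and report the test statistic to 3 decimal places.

5.930

χ² = (60−53)²/53 + (24−29)²/29 + (45−57)²/57 + (51−43)²/43 + (33−31)²/31
   = 0.9245 + 0.8621 + 2.5263 + 1.4884 + 0.1290
Sum = 5.930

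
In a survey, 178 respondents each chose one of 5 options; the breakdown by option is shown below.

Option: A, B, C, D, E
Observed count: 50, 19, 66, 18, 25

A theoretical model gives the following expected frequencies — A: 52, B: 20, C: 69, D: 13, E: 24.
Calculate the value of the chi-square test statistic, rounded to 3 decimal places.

χ² = (50−52)²/52 + (19−20)²/20 + (66−69)²/69 + (18−13)²/13 + (25−24)²/24
   = 0.0769 + 0.0500 + 0.1304 + 1.9231 + 0.0417
Sum = 2.222

2.222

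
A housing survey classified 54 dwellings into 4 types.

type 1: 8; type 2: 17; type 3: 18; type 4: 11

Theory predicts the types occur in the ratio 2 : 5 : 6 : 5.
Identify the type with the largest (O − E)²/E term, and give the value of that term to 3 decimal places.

Ratio total = 18. Expected counts: 54×2/18 = 6, 54×5/18 = 15, 54×6/18 = 18, 54×5/18 = 15.
cat         O        E   (O−E)²/E
type 1      8        6     0.6667
type 2     17       15     0.2667
type 3     18       18     0.0000
type 4     11       15     1.0667
The largest term is for type 4: 1.067.

type 4, 1.067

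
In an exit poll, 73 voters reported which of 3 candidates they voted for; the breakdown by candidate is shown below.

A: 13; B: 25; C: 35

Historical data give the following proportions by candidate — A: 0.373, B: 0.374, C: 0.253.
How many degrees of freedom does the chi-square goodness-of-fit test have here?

2

There are k = 3 categories and no parameters were estimated from the data, so df = 3 − 1 = 2.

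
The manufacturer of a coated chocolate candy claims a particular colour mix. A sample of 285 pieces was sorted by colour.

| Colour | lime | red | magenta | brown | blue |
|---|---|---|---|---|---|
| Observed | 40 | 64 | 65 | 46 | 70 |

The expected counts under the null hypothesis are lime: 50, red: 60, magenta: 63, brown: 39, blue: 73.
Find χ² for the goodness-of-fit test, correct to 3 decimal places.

χ² = (40−50)²/50 + (64−60)²/60 + (65−63)²/63 + (46−39)²/39 + (70−73)²/73
   = 2.0000 + 0.2667 + 0.0635 + 1.2564 + 0.1233
Sum = 3.710

3.710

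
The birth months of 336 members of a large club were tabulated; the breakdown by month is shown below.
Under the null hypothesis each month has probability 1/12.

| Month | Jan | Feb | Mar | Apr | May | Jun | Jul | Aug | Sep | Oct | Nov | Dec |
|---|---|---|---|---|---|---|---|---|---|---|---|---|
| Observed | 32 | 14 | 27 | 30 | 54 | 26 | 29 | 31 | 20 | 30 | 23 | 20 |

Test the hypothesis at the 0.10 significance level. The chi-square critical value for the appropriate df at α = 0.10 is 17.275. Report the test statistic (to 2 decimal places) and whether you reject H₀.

Expected count for each of the 12 categories: 336/12 = 28.
Jan: (32 − 28)²/28 = 16/28 = 0.571
Feb: (14 − 28)²/28 = 196/28 = 7.000
Mar: (27 − 28)²/28 = 1/28 = 0.036
Apr: (30 − 28)²/28 = 4/28 = 0.143
May: (54 − 28)²/28 = 676/28 = 24.143
Jun: (26 − 28)²/28 = 4/28 = 0.143
Jul: (29 − 28)²/28 = 1/28 = 0.036
Aug: (31 − 28)²/28 = 9/28 = 0.321
Sep: (20 − 28)²/28 = 64/28 = 2.286
Oct: (30 − 28)²/28 = 4/28 = 0.143
Nov: (23 − 28)²/28 = 25/28 = 0.893
Dec: (20 − 28)²/28 = 64/28 = 2.286
Sum = 38.00
df = 11. Since 38.00 > 17.275, we reject H₀.

38.00; reject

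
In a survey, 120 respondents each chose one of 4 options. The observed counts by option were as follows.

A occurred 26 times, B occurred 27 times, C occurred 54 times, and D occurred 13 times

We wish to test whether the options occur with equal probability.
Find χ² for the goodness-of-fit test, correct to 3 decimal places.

29.667

Under H₀ each category has probability 1/4, so each expected count is 120/4 = 30.
cat         O        E   (O−E)²/E
A          26       30     0.5333
B          27       30     0.3000
C          54       30    19.2000
D          13       30     9.6333
Sum = 29.667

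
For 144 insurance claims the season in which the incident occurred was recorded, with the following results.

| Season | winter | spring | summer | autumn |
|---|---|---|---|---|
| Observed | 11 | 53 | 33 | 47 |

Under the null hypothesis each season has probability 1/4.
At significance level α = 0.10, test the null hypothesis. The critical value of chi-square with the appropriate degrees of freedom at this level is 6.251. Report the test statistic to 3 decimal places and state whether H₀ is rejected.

Expected count for each of the 4 categories: 144/4 = 36.
cat         O        E   (O−E)²/E
winter     11       36    17.3611
spring     53       36     8.0278
summer     33       36     0.2500
autumn     47       36     3.3611
Sum = 29.000
df = 3. Since 29.000 > 6.251, we reject H₀.

29.000; reject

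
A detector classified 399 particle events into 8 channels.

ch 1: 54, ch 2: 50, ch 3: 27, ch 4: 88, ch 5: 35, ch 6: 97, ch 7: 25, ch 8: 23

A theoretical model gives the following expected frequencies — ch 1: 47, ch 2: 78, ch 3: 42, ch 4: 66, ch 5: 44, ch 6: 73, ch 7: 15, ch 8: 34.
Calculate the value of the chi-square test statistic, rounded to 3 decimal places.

43.741

cat         O        E   (O−E)²/E
ch 1       54       47     1.0426
ch 2       50       78    10.0513
ch 3       27       42     5.3571
ch 4       88       66     7.3333
ch 5       35       44     1.8409
ch 6       97       73     7.8904
ch 7       25       15     6.6667
ch 8       23       34     3.5588
Sum = 43.741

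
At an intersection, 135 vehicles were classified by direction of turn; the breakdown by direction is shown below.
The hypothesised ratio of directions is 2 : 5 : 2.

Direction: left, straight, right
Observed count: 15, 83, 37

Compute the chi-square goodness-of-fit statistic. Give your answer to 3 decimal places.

Ratio total = 9. Expected counts: 135×2/9 = 30, 135×5/9 = 75, 135×2/9 = 30.
left: (15 − 30)²/30 = 225/30 = 7.5000
straight: (83 − 75)²/75 = 64/75 = 0.8533
right: (37 − 30)²/30 = 49/30 = 1.6333
Sum = 9.987

9.987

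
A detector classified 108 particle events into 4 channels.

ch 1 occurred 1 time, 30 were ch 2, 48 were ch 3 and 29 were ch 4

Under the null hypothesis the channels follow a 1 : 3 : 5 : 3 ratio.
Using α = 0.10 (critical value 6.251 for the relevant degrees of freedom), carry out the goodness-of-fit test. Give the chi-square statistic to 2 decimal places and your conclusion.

7.79; reject

Ratio total = 12. Expected counts: 108×1/12 = 9, 108×3/12 = 27, 108×5/12 = 45, 108×3/12 = 27.
ch 1: (1 − 9)²/9 = 64/9 = 7.111
ch 2: (30 − 27)²/27 = 9/27 = 0.333
ch 3: (48 − 45)²/45 = 9/45 = 0.200
ch 4: (29 − 27)²/27 = 4/27 = 0.148
Sum = 7.79
df = 3. Since 7.79 > 6.251, we reject H₀.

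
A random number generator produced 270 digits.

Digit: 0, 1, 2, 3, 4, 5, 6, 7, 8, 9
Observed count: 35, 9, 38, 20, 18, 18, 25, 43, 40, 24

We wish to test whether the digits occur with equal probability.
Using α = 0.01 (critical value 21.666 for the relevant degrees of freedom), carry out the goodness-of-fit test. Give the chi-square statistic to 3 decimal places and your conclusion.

Expected count for each of the 10 categories: 270/10 = 27.
cat         O        E   (O−E)²/E
0          35       27     2.3704
1           9       27    12.0000
2          38       27     4.4815
3          20       27     1.8148
4          18       27     3.0000
5          18       27     3.0000
6          25       27     0.1481
7          43       27     9.4815
8          40       27     6.2593
9          24       27     0.3333
Sum = 42.889
df = 9. Since 42.889 > 21.666, we reject H₀.

42.889; reject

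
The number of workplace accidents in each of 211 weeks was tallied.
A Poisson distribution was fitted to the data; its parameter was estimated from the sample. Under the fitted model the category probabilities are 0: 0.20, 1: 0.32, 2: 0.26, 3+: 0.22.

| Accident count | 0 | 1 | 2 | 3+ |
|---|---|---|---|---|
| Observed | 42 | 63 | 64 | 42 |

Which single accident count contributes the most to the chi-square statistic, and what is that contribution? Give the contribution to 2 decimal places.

2, 1.52

Expected counts E_i = n·p_i: 211×0.20 = 42.2, 211×0.32 = 67.52, 211×0.26 = 54.86, 211×0.22 = 46.42.
χ² = (42−42.2)²/42.2 + (63−67.52)²/67.52 + (64−54.86)²/54.86 + (42−46.42)²/46.42
   = 0.001 + 0.303 + 1.523 + 0.421
The largest term is for 2: 1.52.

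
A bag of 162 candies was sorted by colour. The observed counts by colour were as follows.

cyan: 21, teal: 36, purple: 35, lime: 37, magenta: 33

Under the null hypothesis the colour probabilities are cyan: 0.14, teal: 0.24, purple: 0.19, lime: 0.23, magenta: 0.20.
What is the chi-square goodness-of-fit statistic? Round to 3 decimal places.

Expected counts E_i = n·p_i: 162×0.14 = 22.68, 162×0.24 = 38.88, 162×0.19 = 30.78, 162×0.23 = 37.26, 162×0.20 = 32.4.
cyan: (21 − 22.68)²/22.68 = 2.8224/22.68 = 0.1244
teal: (36 − 38.88)²/38.88 = 8.2944/38.88 = 0.2133
purple: (35 − 30.78)²/30.78 = 17.8084/30.78 = 0.5786
lime: (37 − 37.26)²/37.26 = 0.0676/37.26 = 0.0018
magenta: (33 − 32.4)²/32.4 = 0.36/32.4 = 0.0111
Sum = 0.929

0.929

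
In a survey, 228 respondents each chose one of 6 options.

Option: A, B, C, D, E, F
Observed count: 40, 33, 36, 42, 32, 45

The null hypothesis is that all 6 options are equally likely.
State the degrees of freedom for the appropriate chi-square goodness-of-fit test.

5

There are k = 6 categories and no parameters were estimated from the data, so df = 6 − 1 = 5.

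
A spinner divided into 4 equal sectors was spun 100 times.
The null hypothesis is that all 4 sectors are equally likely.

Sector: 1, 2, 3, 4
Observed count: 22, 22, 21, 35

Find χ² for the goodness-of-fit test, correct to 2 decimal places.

Under H₀ each category has probability 1/4, so each expected count is 100/4 = 25.
χ² = (22−25)²/25 + (22−25)²/25 + (21−25)²/25 + (35−25)²/25
   = 0.360 + 0.360 + 0.640 + 4.000
Sum = 5.36

5.36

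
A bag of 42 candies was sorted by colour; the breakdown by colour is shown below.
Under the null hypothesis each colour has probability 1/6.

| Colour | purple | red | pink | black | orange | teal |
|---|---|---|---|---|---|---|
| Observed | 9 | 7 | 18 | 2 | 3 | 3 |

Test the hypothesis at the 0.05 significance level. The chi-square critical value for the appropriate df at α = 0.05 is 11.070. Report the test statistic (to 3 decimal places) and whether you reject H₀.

26.000; reject

Expected count for each of the 6 categories: 42/6 = 7.
χ² = (9−7)²/7 + (7−7)²/7 + (18−7)²/7 + (2−7)²/7 + (3−7)²/7 + (3−7)²/7
   = 0.5714 + 0.0000 + 17.2857 + 3.5714 + 2.2857 + 2.2857
Sum = 26.000
df = 5. Since 26.000 > 11.070, we reject H₀.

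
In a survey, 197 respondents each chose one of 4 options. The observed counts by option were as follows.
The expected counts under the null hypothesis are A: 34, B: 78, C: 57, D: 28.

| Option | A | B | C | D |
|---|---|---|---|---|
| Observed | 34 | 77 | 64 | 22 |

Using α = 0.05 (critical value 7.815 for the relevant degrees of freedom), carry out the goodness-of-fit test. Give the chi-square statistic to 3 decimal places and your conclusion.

2.158; do not reject

cat         O        E   (O−E)²/E
A          34       34     0.0000
B          77       78     0.0128
C          64       57     0.8596
D          22       28     1.2857
Sum = 2.158
df = 3. Since 2.158 < 7.815, we do not reject H₀.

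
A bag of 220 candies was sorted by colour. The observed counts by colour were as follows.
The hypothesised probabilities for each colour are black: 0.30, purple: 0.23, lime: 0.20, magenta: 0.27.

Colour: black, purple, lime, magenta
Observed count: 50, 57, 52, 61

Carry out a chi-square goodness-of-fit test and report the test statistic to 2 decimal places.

6.19

Expected counts E_i = n·p_i: 220×0.30 = 66, 220×0.23 = 50.6, 220×0.20 = 44, 220×0.27 = 59.4.
black: (50 − 66)²/66 = 256/66 = 3.879
purple: (57 − 50.6)²/50.6 = 40.96/50.6 = 0.809
lime: (52 − 44)²/44 = 64/44 = 1.455
magenta: (61 − 59.4)²/59.4 = 2.56/59.4 = 0.043
Sum = 6.19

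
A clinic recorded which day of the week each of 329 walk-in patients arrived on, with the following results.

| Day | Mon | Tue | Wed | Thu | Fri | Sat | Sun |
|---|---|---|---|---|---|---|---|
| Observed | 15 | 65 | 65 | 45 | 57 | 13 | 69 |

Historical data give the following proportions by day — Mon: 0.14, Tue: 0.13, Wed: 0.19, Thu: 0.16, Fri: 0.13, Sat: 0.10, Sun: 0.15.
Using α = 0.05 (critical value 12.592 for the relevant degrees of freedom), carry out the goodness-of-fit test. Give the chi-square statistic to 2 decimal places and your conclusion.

Expected counts E_i = n·p_i: 329×0.14 = 46.06, 329×0.13 = 42.77, 329×0.19 = 62.51, 329×0.16 = 52.64, 329×0.13 = 42.77, 329×0.10 = 32.9, 329×0.15 = 49.35.
χ² = (15−46.06)²/46.06 + (65−42.77)²/42.77 + (65−62.51)²/62.51 + (45−52.64)²/52.64 + (57−42.77)²/42.77 + (13−32.9)²/32.9 + (69−49.35)²/49.35
   = 20.945 + 11.554 + 0.099 + 1.109 + 4.734 + 12.037 + 7.824
Sum = 58.30
df = 6. Since 58.30 > 12.592, we reject H₀.

58.30; reject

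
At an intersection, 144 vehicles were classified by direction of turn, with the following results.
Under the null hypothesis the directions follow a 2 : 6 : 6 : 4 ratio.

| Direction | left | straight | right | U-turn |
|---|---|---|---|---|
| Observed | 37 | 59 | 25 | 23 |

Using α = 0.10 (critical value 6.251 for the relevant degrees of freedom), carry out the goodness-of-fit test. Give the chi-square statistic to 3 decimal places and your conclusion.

43.635; reject

Ratio total = 18. Expected counts: 144×2/18 = 16, 144×6/18 = 48, 144×6/18 = 48, 144×4/18 = 32.
cat           O        E   (O−E)²/E
left         37       16    27.5625
straight     59       48     2.5208
right        25       48    11.0208
U-turn       23       32     2.5313
Sum = 43.635
df = 3. Since 43.635 > 6.251, we reject H₀.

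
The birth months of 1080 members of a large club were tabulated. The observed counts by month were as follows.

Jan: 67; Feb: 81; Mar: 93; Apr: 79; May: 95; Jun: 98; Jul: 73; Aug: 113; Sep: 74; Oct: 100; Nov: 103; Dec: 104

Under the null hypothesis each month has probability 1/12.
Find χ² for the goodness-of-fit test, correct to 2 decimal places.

Under H₀ each category has probability 1/12, so each expected count is 1080/12 = 90.
χ² = (67−90)²/90 + (81−90)²/90 + (93−90)²/90 + (79−90)²/90 + (95−90)²/90 + (98−90)²/90 + (73−90)²/90 + (113−90)²/90 + (74−90)²/90 + (100−90)²/90 + (103−90)²/90 + (104−90)²/90
   = 5.878 + 0.900 + 0.100 + 1.344 + 0.278 + 0.711 + 3.211 + 5.878 + 2.844 + 1.111 + 1.878 + 2.178
Sum = 26.31

26.31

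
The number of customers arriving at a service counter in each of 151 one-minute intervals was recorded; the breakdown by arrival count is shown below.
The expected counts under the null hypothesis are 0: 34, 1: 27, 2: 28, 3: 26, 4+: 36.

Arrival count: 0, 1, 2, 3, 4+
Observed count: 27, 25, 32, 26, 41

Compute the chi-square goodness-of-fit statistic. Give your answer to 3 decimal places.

cat         O        E   (O−E)²/E
0          27       34     1.4412
1          25       27     0.1481
2          32       28     0.5714
3          26       26     0.0000
4+         41       36     0.6944
Sum = 2.855

2.855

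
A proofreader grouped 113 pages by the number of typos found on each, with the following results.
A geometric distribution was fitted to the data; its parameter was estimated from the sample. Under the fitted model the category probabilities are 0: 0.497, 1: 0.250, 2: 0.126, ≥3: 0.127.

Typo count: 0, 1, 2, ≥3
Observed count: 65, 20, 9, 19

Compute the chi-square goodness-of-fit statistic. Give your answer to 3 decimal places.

7.233

Expected counts E_i = n·p_i: 113×0.497 = 56.161, 113×0.250 = 28.25, 113×0.126 = 14.238, 113×0.127 = 14.351.
cat         O        E   (O−E)²/E
0          65   56.161     1.3911
1          20    28.25     2.4093
2           9   14.238     1.9270
≥3         19   14.351     1.5060
Sum = 7.233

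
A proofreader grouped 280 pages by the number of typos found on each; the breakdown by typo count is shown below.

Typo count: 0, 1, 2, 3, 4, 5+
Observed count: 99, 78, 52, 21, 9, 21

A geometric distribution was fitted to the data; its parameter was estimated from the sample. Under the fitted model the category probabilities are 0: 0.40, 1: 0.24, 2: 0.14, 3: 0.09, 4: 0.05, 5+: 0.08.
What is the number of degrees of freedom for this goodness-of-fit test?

4

There are k = 6 categories and 1 parameter estimated from the data, so df = 6 − 1 − 1 = 4.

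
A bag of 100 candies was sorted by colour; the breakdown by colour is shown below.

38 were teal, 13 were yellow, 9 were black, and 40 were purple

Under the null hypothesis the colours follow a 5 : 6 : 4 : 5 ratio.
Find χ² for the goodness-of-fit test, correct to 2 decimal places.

31.44

Ratio total = 20. Expected counts: 100×5/20 = 25, 100×6/20 = 30, 100×4/20 = 20, 100×5/20 = 25.
χ² = (38−25)²/25 + (13−30)²/30 + (9−20)²/20 + (40−25)²/25
   = 6.760 + 9.633 + 6.050 + 9.000
Sum = 31.44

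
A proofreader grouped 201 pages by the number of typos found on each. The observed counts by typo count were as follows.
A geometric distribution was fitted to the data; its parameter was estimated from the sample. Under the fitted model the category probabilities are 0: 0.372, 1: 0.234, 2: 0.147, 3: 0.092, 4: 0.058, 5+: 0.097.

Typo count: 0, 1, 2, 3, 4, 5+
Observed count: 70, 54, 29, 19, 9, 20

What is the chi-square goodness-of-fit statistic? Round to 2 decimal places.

1.98

Expected counts E_i = n·p_i: 201×0.372 = 74.772, 201×0.234 = 47.034, 201×0.147 = 29.547, 201×0.092 = 18.492, 201×0.058 = 11.658, 201×0.097 = 19.497.
cat         O        E   (O−E)²/E
0          70   74.772      0.305
1          54   47.034      1.032
2          29   29.547      0.010
3          19   18.492      0.014
4           9   11.658      0.606
5+         20   19.497      0.013
Sum = 1.98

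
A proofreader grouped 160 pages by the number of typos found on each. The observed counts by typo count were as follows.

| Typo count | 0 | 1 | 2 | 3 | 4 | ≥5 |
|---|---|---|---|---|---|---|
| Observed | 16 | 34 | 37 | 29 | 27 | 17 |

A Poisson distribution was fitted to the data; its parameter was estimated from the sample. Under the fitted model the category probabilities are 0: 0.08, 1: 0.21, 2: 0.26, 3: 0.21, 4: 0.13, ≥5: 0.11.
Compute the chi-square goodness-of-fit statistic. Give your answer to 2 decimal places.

Expected counts E_i = n·p_i: 160×0.08 = 12.8, 160×0.21 = 33.6, 160×0.26 = 41.6, 160×0.21 = 33.6, 160×0.13 = 20.8, 160×0.11 = 17.6.
0: (16 − 12.8)²/12.8 = 10.24/12.8 = 0.800
1: (34 − 33.6)²/33.6 = 0.16/33.6 = 0.005
2: (37 − 41.6)²/41.6 = 21.16/41.6 = 0.509
3: (29 − 33.6)²/33.6 = 21.16/33.6 = 0.630
4: (27 − 20.8)²/20.8 = 38.44/20.8 = 1.848
≥5: (17 − 17.6)²/17.6 = 0.36/17.6 = 0.020
Sum = 3.81

3.81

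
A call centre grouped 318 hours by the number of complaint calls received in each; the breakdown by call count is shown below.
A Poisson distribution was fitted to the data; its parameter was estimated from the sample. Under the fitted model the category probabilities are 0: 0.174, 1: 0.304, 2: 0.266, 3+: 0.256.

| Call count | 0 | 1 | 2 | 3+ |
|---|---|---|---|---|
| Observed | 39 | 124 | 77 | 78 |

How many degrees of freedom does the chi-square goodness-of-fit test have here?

2

There are k = 4 categories and 1 parameter estimated from the data, so df = 4 − 1 − 1 = 2.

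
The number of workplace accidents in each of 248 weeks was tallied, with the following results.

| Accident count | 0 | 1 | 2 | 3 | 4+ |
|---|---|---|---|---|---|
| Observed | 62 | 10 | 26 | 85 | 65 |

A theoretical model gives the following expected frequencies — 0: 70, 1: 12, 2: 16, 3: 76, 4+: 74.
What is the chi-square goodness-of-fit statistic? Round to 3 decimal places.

0: (62 − 70)²/70 = 64/70 = 0.9143
1: (10 − 12)²/12 = 4/12 = 0.3333
2: (26 − 16)²/16 = 100/16 = 6.2500
3: (85 − 76)²/76 = 81/76 = 1.0658
4+: (65 − 74)²/74 = 81/74 = 1.0946
Sum = 9.658

9.658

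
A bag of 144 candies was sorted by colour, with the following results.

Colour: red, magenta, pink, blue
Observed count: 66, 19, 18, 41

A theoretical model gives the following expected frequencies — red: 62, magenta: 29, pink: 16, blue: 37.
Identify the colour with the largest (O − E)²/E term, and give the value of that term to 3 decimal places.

χ² = (66−62)²/62 + (19−29)²/29 + (18−16)²/16 + (41−37)²/37
   = 0.2581 + 3.4483 + 0.2500 + 0.4324
The largest term is for magenta: 3.448.

magenta, 3.448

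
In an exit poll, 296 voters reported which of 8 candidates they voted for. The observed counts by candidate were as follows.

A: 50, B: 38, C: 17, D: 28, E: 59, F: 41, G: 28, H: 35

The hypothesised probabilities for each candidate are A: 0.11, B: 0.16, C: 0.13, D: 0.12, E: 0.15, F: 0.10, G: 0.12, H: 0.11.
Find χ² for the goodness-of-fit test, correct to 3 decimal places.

Expected counts E_i = n·p_i: 296×0.11 = 32.56, 296×0.16 = 47.36, 296×0.13 = 38.48, 296×0.12 = 35.52, 296×0.15 = 44.4, 296×0.10 = 29.6, 296×0.12 = 35.52, 296×0.11 = 32.56.
χ² = (50−32.56)²/32.56 + (38−47.36)²/47.36 + (17−38.48)²/38.48 + (28−35.52)²/35.52 + (59−44.4)²/44.4 + (41−29.6)²/29.6 + (28−35.52)²/35.52 + (35−32.56)²/32.56
   = 9.3413 + 1.8499 + 11.9904 + 1.5921 + 4.8009 + 4.3905 + 1.5921 + 0.1829
Sum = 35.740

35.740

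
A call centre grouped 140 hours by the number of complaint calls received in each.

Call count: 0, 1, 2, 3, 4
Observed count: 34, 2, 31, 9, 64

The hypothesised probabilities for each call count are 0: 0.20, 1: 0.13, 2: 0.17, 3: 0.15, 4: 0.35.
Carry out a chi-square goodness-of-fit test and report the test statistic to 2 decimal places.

29.33

Expected counts E_i = n·p_i: 140×0.20 = 28, 140×0.13 = 18.2, 140×0.17 = 23.8, 140×0.15 = 21, 140×0.35 = 49.
χ² = (34−28)²/28 + (2−18.2)²/18.2 + (31−23.8)²/23.8 + (9−21)²/21 + (64−49)²/49
   = 1.286 + 14.420 + 2.178 + 6.857 + 4.592
Sum = 29.33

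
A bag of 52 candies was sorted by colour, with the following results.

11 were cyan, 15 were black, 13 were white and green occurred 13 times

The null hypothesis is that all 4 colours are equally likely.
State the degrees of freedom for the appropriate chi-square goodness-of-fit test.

3

There are k = 4 categories and no parameters were estimated from the data, so df = 4 − 1 = 3.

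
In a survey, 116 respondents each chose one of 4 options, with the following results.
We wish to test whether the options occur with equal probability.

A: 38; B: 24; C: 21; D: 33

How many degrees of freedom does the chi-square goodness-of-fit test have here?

3

There are k = 4 categories and no parameters were estimated from the data, so df = 4 − 1 = 3.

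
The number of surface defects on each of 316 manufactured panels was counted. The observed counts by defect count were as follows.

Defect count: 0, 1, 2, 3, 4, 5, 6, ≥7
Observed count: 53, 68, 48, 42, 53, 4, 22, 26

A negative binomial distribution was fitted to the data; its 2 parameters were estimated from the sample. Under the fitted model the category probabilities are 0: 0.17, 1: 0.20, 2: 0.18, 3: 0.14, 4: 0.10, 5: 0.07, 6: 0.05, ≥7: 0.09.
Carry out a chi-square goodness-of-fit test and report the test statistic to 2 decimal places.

33.85

Expected counts E_i = n·p_i: 316×0.17 = 53.72, 316×0.20 = 63.2, 316×0.18 = 56.88, 316×0.14 = 44.24, 316×0.10 = 31.6, 316×0.07 = 22.12, 316×0.05 = 15.8, 316×0.09 = 28.44.
cat         O        E   (O−E)²/E
0          53    53.72      0.010
1          68     63.2      0.365
2          48    56.88      1.386
3          42    44.24      0.113
4          53     31.6     14.492
5           4    22.12     14.843
6          22     15.8      2.433
≥7         26    28.44      0.209
Sum = 33.85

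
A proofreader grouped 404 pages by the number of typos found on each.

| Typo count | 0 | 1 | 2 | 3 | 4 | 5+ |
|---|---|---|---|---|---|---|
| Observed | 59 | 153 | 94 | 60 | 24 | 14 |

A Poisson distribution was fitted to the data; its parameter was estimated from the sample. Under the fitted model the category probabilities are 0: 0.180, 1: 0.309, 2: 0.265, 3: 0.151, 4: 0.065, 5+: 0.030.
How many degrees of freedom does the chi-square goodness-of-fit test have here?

There are k = 6 categories and 1 parameter estimated from the data, so df = 6 − 1 − 1 = 4.

4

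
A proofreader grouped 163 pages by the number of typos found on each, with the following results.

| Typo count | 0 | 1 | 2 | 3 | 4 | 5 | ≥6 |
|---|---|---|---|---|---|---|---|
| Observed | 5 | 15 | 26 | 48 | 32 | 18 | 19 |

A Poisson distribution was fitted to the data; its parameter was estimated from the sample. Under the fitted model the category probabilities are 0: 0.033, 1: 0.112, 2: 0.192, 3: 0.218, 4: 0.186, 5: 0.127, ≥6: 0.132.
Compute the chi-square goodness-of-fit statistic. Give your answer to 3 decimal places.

6.617

Expected counts E_i = n·p_i: 163×0.033 = 5.379, 163×0.112 = 18.256, 163×0.192 = 31.296, 163×0.218 = 35.534, 163×0.186 = 30.318, 163×0.127 = 20.701, 163×0.132 = 21.516.
cat         O        E   (O−E)²/E
0           5    5.379     0.0267
1          15   18.256     0.5807
2          26   31.296     0.8962
3          48   35.534     4.3733
4          32   30.318     0.0933
5          18   20.701     0.3524
≥6         19   21.516     0.2942
Sum = 6.617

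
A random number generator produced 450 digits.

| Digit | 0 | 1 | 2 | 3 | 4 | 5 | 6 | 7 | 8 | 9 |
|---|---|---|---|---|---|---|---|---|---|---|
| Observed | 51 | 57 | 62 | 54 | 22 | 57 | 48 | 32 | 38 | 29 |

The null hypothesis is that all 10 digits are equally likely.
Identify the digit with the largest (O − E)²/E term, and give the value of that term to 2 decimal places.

Under H₀ each category has probability 1/10, so each expected count is 450/10 = 45.
χ² = (51−45)²/45 + (57−45)²/45 + (62−45)²/45 + (54−45)²/45 + (22−45)²/45 + (57−45)²/45 + (48−45)²/45 + (32−45)²/45 + (38−45)²/45 + (29−45)²/45
   = 0.800 + 3.200 + 6.422 + 1.800 + 11.756 + 3.200 + 0.200 + 3.756 + 1.089 + 5.689
The largest term is for 4: 11.76.

4, 11.76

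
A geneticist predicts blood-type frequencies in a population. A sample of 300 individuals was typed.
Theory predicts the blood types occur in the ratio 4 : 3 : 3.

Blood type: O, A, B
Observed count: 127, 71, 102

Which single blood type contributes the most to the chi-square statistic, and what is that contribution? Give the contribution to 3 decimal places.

A, 4.011

Ratio total = 10. Expected counts: 300×4/10 = 120, 300×3/10 = 90, 300×3/10 = 90.
O: (127 − 120)²/120 = 49/120 = 0.4083
A: (71 − 90)²/90 = 361/90 = 4.0111
B: (102 − 90)²/90 = 144/90 = 1.6000
The largest term is for A: 4.011.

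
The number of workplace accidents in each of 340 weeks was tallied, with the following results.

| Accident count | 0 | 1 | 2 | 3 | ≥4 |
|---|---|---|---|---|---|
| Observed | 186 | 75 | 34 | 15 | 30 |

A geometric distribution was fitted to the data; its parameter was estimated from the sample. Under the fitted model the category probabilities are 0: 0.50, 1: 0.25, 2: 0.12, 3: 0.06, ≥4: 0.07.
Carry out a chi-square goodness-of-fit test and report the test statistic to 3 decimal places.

Expected counts E_i = n·p_i: 340×0.50 = 170, 340×0.25 = 85, 340×0.12 = 40.8, 340×0.06 = 20.4, 340×0.07 = 23.8.
cat         O        E   (O−E)²/E
0         186      170     1.5059
1          75       85     1.1765
2          34     40.8     1.1333
3          15     20.4     1.4294
≥4         30     23.8     1.6151
Sum = 6.860

6.860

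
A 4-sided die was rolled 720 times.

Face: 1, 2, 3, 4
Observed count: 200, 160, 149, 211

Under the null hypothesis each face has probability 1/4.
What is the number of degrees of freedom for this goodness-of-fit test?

There are k = 4 categories and no parameters were estimated from the data, so df = 4 − 1 = 3.

3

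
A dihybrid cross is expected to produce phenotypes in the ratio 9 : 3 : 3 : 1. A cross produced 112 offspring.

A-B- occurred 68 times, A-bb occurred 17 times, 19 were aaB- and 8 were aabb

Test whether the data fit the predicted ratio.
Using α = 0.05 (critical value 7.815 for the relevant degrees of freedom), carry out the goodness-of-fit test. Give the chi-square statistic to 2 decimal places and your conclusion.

1.49; do not reject

Ratio total = 16. Expected counts: 112×9/16 = 63, 112×3/16 = 21, 112×3/16 = 21, 112×1/16 = 7.
χ² = (68−63)²/63 + (17−21)²/21 + (19−21)²/21 + (8−7)²/7
   = 0.397 + 0.762 + 0.190 + 0.143
Sum = 1.49
df = 3. Since 1.49 < 7.815, we do not reject H₀.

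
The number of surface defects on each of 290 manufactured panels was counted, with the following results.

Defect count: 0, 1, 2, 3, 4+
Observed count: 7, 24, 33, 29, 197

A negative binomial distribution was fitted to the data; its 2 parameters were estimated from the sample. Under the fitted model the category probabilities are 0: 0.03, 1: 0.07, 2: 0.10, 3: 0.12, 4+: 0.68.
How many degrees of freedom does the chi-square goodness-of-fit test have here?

2

There are k = 5 categories and 2 parameters estimated from the data, so df = 5 − 1 − 2 = 2.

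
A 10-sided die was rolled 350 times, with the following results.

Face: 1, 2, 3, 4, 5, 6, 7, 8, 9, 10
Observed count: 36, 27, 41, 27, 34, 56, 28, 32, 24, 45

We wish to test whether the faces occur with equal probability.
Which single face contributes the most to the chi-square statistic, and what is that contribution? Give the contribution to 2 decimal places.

Expected count for each of the 10 categories: 350/10 = 35.
1: (36 − 35)²/35 = 1/35 = 0.029
2: (27 − 35)²/35 = 64/35 = 1.829
3: (41 − 35)²/35 = 36/35 = 1.029
4: (27 − 35)²/35 = 64/35 = 1.829
5: (34 − 35)²/35 = 1/35 = 0.029
6: (56 − 35)²/35 = 441/35 = 12.600
7: (28 − 35)²/35 = 49/35 = 1.400
8: (32 − 35)²/35 = 9/35 = 0.257
9: (24 − 35)²/35 = 121/35 = 3.457
10: (45 − 35)²/35 = 100/35 = 2.857
The largest term is for 6: 12.60.

6, 12.60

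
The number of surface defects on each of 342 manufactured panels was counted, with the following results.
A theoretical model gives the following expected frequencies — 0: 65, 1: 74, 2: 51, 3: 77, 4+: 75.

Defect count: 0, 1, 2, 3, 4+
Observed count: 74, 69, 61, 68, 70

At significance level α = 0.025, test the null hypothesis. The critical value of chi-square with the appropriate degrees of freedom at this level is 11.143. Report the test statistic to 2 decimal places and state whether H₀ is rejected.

χ² = (74−65)²/65 + (69−74)²/74 + (61−51)²/51 + (68−77)²/77 + (70−75)²/75
   = 1.246 + 0.338 + 1.961 + 1.052 + 0.333
Sum = 4.93
df = 4. Since 4.93 < 11.143, we do not reject H₀.

4.93; do not reject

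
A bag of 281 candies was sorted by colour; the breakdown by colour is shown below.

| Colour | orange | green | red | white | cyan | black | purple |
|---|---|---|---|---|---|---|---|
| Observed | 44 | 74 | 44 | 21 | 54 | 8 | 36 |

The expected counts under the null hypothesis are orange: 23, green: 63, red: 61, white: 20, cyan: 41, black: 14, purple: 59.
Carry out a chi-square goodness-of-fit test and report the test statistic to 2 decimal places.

41.54

orange: (44 − 23)²/23 = 441/23 = 19.174
green: (74 − 63)²/63 = 121/63 = 1.921
red: (44 − 61)²/61 = 289/61 = 4.738
white: (21 − 20)²/20 = 1/20 = 0.050
cyan: (54 − 41)²/41 = 169/41 = 4.122
black: (8 − 14)²/14 = 36/14 = 2.571
purple: (36 − 59)²/59 = 529/59 = 8.966
Sum = 41.54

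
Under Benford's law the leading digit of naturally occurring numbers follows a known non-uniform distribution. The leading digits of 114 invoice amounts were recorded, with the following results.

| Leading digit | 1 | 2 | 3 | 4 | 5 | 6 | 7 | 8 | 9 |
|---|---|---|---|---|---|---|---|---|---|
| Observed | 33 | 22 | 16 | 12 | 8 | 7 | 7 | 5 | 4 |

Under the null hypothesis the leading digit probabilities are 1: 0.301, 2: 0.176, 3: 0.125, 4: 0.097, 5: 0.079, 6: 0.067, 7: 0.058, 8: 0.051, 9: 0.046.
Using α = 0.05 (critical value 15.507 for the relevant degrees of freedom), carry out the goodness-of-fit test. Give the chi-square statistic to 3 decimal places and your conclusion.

1.130; do not reject

Expected counts E_i = n·p_i: 114×0.301 = 34.314, 114×0.176 = 20.064, 114×0.125 = 14.25, 114×0.097 = 11.058, 114×0.079 = 9.006, 114×0.067 = 7.638, 114×0.058 = 6.612, 114×0.051 = 5.814, 114×0.046 = 5.244.
1: (33 − 34.314)²/34.314 = 1.726596/34.314 = 0.0503
2: (22 − 20.064)²/20.064 = 3.748096/20.064 = 0.1868
3: (16 − 14.25)²/14.25 = 3.0625/14.25 = 0.2149
4: (12 − 11.058)²/11.058 = 0.887364/11.058 = 0.0802
5: (8 − 9.006)²/9.006 = 1.012036/9.006 = 0.1124
6: (7 − 7.638)²/7.638 = 0.407044/7.638 = 0.0533
7: (7 − 6.612)²/6.612 = 0.150544/6.612 = 0.0228
8: (5 − 5.814)²/5.814 = 0.662596/5.814 = 0.1140
9: (4 − 5.244)²/5.244 = 1.547536/5.244 = 0.2951
Sum = 1.130
df = 8. Since 1.130 < 15.507, we do not reject H₀.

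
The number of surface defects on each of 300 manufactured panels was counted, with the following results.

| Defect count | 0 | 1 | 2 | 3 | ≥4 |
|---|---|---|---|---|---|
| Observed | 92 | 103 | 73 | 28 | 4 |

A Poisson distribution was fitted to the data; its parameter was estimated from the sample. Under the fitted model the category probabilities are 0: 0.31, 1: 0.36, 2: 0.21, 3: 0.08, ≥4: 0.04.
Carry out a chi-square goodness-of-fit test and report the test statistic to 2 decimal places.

7.83

Expected counts E_i = n·p_i: 300×0.31 = 93, 300×0.36 = 108, 300×0.21 = 63, 300×0.08 = 24, 300×0.04 = 12.
χ² = (92−93)²/93 + (103−108)²/108 + (73−63)²/63 + (28−24)²/24 + (4−12)²/12
   = 0.011 + 0.231 + 1.587 + 0.667 + 5.333
Sum = 7.83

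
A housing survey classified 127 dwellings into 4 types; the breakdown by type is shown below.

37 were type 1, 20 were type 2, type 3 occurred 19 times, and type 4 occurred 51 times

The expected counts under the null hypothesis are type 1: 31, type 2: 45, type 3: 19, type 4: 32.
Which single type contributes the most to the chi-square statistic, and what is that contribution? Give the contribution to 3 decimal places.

χ² = (37−31)²/31 + (20−45)²/45 + (19−19)²/19 + (51−32)²/32
   = 1.1613 + 13.8889 + 0.0000 + 11.2813
The largest term is for type 2: 13.889.

type 2, 13.889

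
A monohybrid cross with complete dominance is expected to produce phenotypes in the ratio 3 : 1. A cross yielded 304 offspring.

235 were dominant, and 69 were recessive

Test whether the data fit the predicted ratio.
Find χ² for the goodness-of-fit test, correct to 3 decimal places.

0.860

Ratio total = 4. Expected counts: 304×3/4 = 228, 304×1/4 = 76.
dominant: (235 − 228)²/228 = 49/228 = 0.2149
recessive: (69 − 76)²/76 = 49/76 = 0.6447
Sum = 0.860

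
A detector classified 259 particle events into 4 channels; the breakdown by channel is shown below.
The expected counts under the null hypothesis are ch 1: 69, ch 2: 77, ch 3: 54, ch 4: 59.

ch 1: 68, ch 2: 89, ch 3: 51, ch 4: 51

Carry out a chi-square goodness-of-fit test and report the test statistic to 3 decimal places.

ch 1: (68 − 69)²/69 = 1/69 = 0.0145
ch 2: (89 − 77)²/77 = 144/77 = 1.8701
ch 3: (51 − 54)²/54 = 9/54 = 0.1667
ch 4: (51 − 59)²/59 = 64/59 = 1.0847
Sum = 3.136

3.136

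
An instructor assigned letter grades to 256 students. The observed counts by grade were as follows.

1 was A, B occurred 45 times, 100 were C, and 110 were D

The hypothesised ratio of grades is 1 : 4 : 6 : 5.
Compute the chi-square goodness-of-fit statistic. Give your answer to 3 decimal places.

Ratio total = 16. Expected counts: 256×1/16 = 16, 256×4/16 = 64, 256×6/16 = 96, 256×5/16 = 80.
cat         O        E   (O−E)²/E
A           1       16    14.0625
B          45       64     5.6406
C         100       96     0.1667
D         110       80    11.2500
Sum = 31.120

31.120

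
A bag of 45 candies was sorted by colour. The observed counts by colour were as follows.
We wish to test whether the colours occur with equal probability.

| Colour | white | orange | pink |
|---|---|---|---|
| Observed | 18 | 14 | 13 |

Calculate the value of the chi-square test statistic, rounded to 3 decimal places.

0.933

Expected count for each of the 3 categories: 45/3 = 15.
χ² = (18−15)²/15 + (14−15)²/15 + (13−15)²/15
   = 0.6000 + 0.0667 + 0.2667
Sum = 0.933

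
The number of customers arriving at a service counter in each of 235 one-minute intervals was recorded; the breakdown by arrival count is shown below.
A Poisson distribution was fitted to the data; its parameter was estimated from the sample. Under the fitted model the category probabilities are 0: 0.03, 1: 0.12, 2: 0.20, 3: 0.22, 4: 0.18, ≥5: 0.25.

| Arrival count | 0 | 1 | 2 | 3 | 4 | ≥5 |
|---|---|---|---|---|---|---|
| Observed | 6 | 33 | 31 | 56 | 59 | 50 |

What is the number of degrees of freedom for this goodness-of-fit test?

4

There are k = 6 categories and 1 parameter estimated from the data, so df = 6 − 1 − 1 = 4.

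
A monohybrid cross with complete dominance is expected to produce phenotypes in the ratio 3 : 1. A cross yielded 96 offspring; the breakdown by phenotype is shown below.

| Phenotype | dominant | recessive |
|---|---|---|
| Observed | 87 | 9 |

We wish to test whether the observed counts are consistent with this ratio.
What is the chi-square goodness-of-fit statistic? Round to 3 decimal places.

12.500

Ratio total = 4. Expected counts: 96×3/4 = 72, 96×1/4 = 24.
dominant: (87 − 72)²/72 = 225/72 = 3.1250
recessive: (9 − 24)²/24 = 225/24 = 9.3750
Sum = 12.500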